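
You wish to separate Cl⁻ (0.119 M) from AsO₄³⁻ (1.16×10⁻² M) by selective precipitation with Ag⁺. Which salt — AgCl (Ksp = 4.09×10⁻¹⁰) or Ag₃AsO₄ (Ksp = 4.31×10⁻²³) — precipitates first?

Precipitation of each salt begins when its ion product equals Ksp.
For AgCl: [Ag⁺] = (Ksp/[Cl⁻]) = 3.44×10⁻⁹ M
For Ag₃AsO₄: [Ag⁺] = (Ksp/[AsO₄³⁻])^(1/3) = 1.55×10⁻⁷ M
The smaller threshold [Ag⁺] is reached first, so AgCl precipitates first.

AgCl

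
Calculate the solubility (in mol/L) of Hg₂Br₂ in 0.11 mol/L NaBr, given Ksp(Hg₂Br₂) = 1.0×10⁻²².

8.3×10⁻²¹ M

Hg₂Br₂(s) ⇌ Hg₂²⁺(aq) + 2 Br⁻(aq)
Let s be the solubility of Hg₂Br₂ here. The common ion gives [Br⁻] ≈ 0.11 mol/L, and [Hg₂²⁺] = s.
Ksp = [Hg₂²⁺][Br⁻]^2 = s(0.11)^2
s = 1.0×10⁻²² / (0.11)^2 = 8.3×10⁻²¹
s = 8.3×10⁻²¹ mol/L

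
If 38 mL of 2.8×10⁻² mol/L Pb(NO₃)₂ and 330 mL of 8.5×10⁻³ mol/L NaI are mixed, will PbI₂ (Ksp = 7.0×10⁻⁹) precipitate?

Yes

After mixing, V = 38 mL + 330 mL = 368 mL.
[Pb²⁺] = (2.8×10⁻²)(38)/368 = 2.9×10⁻³ mol/L
[I⁻] = (8.5×10⁻³)(330)/368 = 7.6×10⁻³ mol/L
Q = [Pb²⁺][I⁻]^2 = 1.7×10⁻⁷
Q = 1.7×10⁻⁷ > Ksp = 7.0×10⁻⁹, so the solution is supersaturated and PbI₂ precipitates.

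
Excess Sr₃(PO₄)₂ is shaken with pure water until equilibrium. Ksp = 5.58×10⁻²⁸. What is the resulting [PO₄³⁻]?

Sr₃(PO₄)₂(s) ⇌ 3 Sr²⁺(aq) + 2 PO₄³⁻(aq)
If s mol/L of Sr₃(PO₄)₂ dissolves, [Sr²⁺] = 3s and [PO₄³⁻] = 2s.
Ksp = [Sr²⁺]^3[PO₄³⁻]^2 = (3s)^3 · (2s)^2 = 108s^5 = 5.58×10⁻²⁸
s = 1.39×10⁻⁶ mol/L
[PO₄³⁻] = 2s = 2.78×10⁻⁶ mol/L

2.78×10⁻⁶ M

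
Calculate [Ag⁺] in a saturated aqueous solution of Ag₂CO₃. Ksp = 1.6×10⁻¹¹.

Ag₂CO₃(s) ⇌ 2 Ag⁺(aq) + CO₃²⁻(aq)
Call the molar solubility s, so that [Ag⁺] = 2s and [CO₃²⁻] = s.
Ksp = [Ag⁺]^2[CO₃²⁻] = (2s)^2 · s = 4s^3 = 1.6×10⁻¹¹
s = 1.6×10⁻⁴ mol/L
[Ag⁺] = 2s = 3.2×10⁻⁴ mol/L

3.2×10⁻⁴ M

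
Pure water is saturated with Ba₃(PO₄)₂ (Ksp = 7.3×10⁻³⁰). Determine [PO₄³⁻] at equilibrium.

Ba₃(PO₄)₂(s) ⇌ 3 Ba²⁺(aq) + 2 PO₄³⁻(aq)
Let s be the molar solubility. Then [Ba²⁺] = 3s and [PO₄³⁻] = 2s.
Ksp = [Ba²⁺]^3[PO₄³⁻]^2 = (3s)^3 · (2s)^2 = 108s^5 = 7.3×10⁻³⁰
s = 5.8×10⁻⁷ mol L⁻¹
[PO₄³⁻] = 2s = 1.2×10⁻⁶ mol L⁻¹

1.2×10⁻⁶ M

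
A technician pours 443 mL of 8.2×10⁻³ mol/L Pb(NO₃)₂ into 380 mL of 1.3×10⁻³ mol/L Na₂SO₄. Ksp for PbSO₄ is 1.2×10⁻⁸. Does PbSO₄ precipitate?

Total volume after mixing = 443 + 380 = 823 mL.
[Pb²⁺] = (8.2×10⁻³)(443)/823 = 4.4×10⁻³ mol/L
[SO₄²⁻] = (1.3×10⁻³)(380)/823 = 6.0×10⁻⁴ mol/L
Q = [Pb²⁺][SO₄²⁻] = 2.6×10⁻⁶
Because Q > Ksp (2.6×10⁻⁶ vs 1.2×10⁻⁸), a precipitate of PbSO₄ forms.

Yes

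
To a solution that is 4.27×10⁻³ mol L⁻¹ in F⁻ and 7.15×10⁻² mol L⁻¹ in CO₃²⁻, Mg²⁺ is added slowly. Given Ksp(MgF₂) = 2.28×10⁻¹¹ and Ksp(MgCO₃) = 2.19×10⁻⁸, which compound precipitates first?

MgCO₃

Precipitation of each salt begins when its ion product equals Ksp.
For MgF₂: [Mg²⁺] = (Ksp/[F⁻]^2) = 1.25×10⁻⁶ mol L⁻¹
For MgCO₃: [Mg²⁺] = (Ksp/[CO₃²⁻]) = 3.06×10⁻⁷ mol L⁻¹
The smaller threshold [Mg²⁺] is reached first, so MgCO₃ precipitates first.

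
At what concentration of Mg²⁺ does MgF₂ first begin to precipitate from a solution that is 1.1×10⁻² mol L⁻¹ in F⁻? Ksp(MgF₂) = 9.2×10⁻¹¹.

7.6×10⁻⁷ M

A salt starts to precipitate once the ion product Q reaches its Ksp.
MgF₂(s) ⇌ Mg²⁺(aq) + 2 F⁻(aq)
Ksp = [Mg²⁺][F⁻]^2 = [Mg²⁺](1.1×10⁻²)^2
[Mg²⁺] = 9.2×10⁻¹¹ / (1.1×10⁻²)^2 = 7.6×10⁻⁷
[Mg²⁺] = 7.6×10⁻⁷ mol L⁻¹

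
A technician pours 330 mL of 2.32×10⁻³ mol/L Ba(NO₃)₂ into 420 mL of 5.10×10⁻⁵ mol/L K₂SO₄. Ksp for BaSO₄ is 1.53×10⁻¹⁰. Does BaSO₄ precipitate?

Yes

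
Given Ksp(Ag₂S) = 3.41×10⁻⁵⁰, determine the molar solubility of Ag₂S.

2.04×10⁻¹⁷ M

Ag₂S(s) ⇌ 2 Ag⁺(aq) + S²⁻(aq)
Let s be the molar solubility. Then [Ag⁺] = 2s and [S²⁻] = s.
Ksp = [Ag⁺]^2[S²⁻] = (2s)^2 · s = 4s^3
4s^3 = 3.41×10⁻⁵⁰  ⇒  s^3 = 8.53×10⁻⁵¹
s = (8.53×10⁻⁵¹)^(1/3) = 2.04×10⁻¹⁷ mol/L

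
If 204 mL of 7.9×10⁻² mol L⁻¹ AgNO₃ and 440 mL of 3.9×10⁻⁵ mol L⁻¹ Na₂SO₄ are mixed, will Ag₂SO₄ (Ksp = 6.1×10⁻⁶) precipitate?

No

After mixing, V = 204 mL + 440 mL = 644 mL.
[Ag⁺] = (7.9×10⁻²)(204)/644 = 2.5×10⁻² mol L⁻¹
[SO₄²⁻] = (3.9×10⁻⁵)(440)/644 = 2.7×10⁻⁵ mol L⁻¹
Q = [Ag⁺]^2[SO₄²⁻] = 1.7×10⁻⁸
Q < Ksp (1.7×10⁻⁸ vs 6.1×10⁻⁶); the solution remains unsaturated and no precipitate forms.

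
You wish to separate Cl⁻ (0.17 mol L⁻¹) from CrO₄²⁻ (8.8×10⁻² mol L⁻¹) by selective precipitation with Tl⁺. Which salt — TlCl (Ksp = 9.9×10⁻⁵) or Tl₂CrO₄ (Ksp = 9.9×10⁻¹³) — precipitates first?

Tl₂CrO₄

Each salt precipitates once Q = Ksp for that salt.
For TlCl: [Tl⁺] = (Ksp/[Cl⁻]) = 5.8×10⁻⁴ mol L⁻¹
For Tl₂CrO₄: [Tl⁺] = (Ksp/[CrO₄²⁻])^(1/2) = 3.4×10⁻⁶ mol L⁻¹
Tl₂CrO₄ requires the lower [Tl⁺], so it precipitates first.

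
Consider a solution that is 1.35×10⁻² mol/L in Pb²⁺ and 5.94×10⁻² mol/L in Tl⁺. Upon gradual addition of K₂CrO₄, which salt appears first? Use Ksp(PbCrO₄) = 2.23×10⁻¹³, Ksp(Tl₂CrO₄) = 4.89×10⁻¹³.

Each salt precipitates once Q = Ksp for that salt.
For PbCrO₄: [CrO₄²⁻] = (Ksp/[Pb²⁺]) = 1.65×10⁻¹¹ mol/L
For Tl₂CrO₄: [CrO₄²⁻] = (Ksp/[Tl⁺]^2) = 1.39×10⁻¹⁰ mol/L
The smaller threshold [CrO₄²⁻] is reached first, so PbCrO₄ precipitates first.

PbCrO₄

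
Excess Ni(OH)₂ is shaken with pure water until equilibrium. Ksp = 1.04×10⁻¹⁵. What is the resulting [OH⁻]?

1.28×10⁻⁵ M

Ni(OH)₂(s) ⇌ Ni²⁺(aq) + 2 OH⁻(aq)
If s mol/L of Ni(OH)₂ dissolves, [Ni²⁺] = s and [OH⁻] = 2s.
Ksp = [Ni²⁺][OH⁻]^2 = s · (2s)^2 = 4s^3 = 1.04×10⁻¹⁵
s = 6.38×10⁻⁶ mol L⁻¹
[OH⁻] = 2s = 1.28×10⁻⁵ mol L⁻¹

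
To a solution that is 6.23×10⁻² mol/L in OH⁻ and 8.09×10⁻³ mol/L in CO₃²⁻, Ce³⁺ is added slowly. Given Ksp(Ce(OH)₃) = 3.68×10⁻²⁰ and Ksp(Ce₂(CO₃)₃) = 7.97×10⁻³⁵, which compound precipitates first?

Ce(OH)₃

Precipitation begins when Q = Ksp.
For Ce(OH)₃: [Ce³⁺] = (Ksp/[OH⁻]^3) = 1.52×10⁻¹⁶ mol/L
For Ce₂(CO₃)₃: [Ce³⁺] = (Ksp/[CO₃²⁻]^3)^(1/2) = 1.23×10⁻¹⁴ mol/L
The smaller threshold [Ce³⁺] is reached first, so Ce(OH)₃ precipitates first.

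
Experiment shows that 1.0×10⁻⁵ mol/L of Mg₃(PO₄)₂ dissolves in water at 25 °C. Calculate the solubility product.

Mg₃(PO₄)₂(s) ⇌ 3 Mg²⁺(aq) + 2 PO₄³⁻(aq)
If s mol/L of Mg₃(PO₄)₂ dissolves, [Mg²⁺] = 3s and [PO₄³⁻] = 2s.
Ksp = [Mg²⁺]^3[PO₄³⁻]^2 = (3s)^3 · (2s)^2 = 108s^5
Ksp = 108 × (1.0×10⁻⁵)^5 = 1.1×10⁻²³

Ksp = 1.1×10⁻²³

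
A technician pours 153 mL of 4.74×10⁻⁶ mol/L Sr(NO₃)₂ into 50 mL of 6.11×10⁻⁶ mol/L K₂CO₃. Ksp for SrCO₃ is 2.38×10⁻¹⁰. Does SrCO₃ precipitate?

No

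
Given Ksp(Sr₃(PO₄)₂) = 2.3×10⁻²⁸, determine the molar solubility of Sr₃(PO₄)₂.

1.2×10⁻⁶ M

Sr₃(PO₄)₂(s) ⇌ 3 Sr²⁺(aq) + 2 PO₄³⁻(aq)
Call the molar solubility s, so that [Sr²⁺] = 3s and [PO₄³⁻] = 2s.
Ksp = [Sr²⁺]^3[PO₄³⁻]^2 = (3s)^3 · (2s)^2 = 108s^5
108s^5 = 2.3×10⁻²⁸  ⇒  s^5 = 2.1×10⁻³⁰
s = 1.2×10⁻⁶ mol/L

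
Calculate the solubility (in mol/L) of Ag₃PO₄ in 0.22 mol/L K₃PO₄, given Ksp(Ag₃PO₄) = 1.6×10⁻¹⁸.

Ag₃PO₄(s) ⇌ 3 Ag⁺(aq) + PO₄³⁻(aq)
The solution already contains PO₄³⁻ at 0.22 mol/L. Let s be the molar solubility of Ag₃PO₄.
[PO₄³⁻] ≈ 0.22 mol/L (common ion dominates); [Ag⁺] = 3s.
Ksp = [Ag⁺]^3[PO₄³⁻] = (3s)^3(0.22)
(3s)^3 = 1.6×10⁻¹⁸ / (0.22) = 7.3×10⁻¹⁸
s = 6.5×10⁻⁷ mol/L

6.5×10⁻⁷ M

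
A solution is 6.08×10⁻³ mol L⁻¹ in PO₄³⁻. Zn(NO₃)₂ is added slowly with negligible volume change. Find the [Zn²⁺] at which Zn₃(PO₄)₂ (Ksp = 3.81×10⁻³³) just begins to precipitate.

4.69×10⁻¹⁰ M

A salt starts to precipitate once the ion product Q reaches its Ksp.
Zn₃(PO₄)₂(s) ⇌ 3 Zn²⁺(aq) + 2 PO₄³⁻(aq)
Ksp = [Zn²⁺]^3[PO₄³⁻]^2 = [Zn²⁺]^3(6.08×10⁻³)^2
[Zn²⁺]^3 = 3.81×10⁻³³ / (6.08×10⁻³)^2 = 1.03×10⁻²⁸
[Zn²⁺] = 4.69×10⁻¹⁰ mol L⁻¹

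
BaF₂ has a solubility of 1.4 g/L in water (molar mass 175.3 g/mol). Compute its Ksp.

Ksp = 2.0×10⁻⁶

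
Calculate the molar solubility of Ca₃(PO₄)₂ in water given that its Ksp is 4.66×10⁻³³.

1.34×10⁻⁷ M

Ca₃(PO₄)₂(s) ⇌ 3 Ca²⁺(aq) + 2 PO₄³⁻(aq)
Call the molar solubility s, so that [Ca²⁺] = 3s and [PO₄³⁻] = 2s.
Ksp = [Ca²⁺]^3[PO₄³⁻]^2 = (3s)^3 · (2s)^2 = 108s^5
108s^5 = 4.66×10⁻³³  ⇒  s^5 = 4.31×10⁻³⁵
s = 1.34×10⁻⁷ mol/L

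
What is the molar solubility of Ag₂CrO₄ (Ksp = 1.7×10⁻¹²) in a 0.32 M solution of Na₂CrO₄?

1.2×10⁻⁶ M

Ag₂CrO₄(s) ⇌ 2 Ag⁺(aq) + CrO₄²⁻(aq)
Let s be the solubility of Ag₂CrO₄ here. The common ion gives [CrO₄²⁻] ≈ 0.32 M, and [Ag⁺] = 2s.
Ksp = [Ag⁺]^2[CrO₄²⁻] = (2s)^2(0.32)
(2s)^2 = 1.7×10⁻¹² / (0.32) = 5.3×10⁻¹²
s = 1.2×10⁻⁶ M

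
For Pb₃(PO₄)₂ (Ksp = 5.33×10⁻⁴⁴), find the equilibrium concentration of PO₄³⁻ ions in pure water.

1.74×10⁻⁹ M

Pb₃(PO₄)₂(s) ⇌ 3 Pb²⁺(aq) + 2 PO₄³⁻(aq)
If s mol/L of Pb₃(PO₄)₂ dissolves, [Pb²⁺] = 3s and [PO₄³⁻] = 2s.
Ksp = [Pb²⁺]^3[PO₄³⁻]^2 = (3s)^3 · (2s)^2 = 108s^5 = 5.33×10⁻⁴⁴
s = 8.68×10⁻¹⁰ M
[PO₄³⁻] = 2s = 1.74×10⁻⁹ M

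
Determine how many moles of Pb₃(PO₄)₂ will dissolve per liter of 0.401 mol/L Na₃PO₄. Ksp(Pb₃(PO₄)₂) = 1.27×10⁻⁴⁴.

1.43×10⁻¹⁵ M

Pb₃(PO₄)₂(s) ⇌ 3 Pb²⁺(aq) + 2 PO₄³⁻(aq)
The solution already contains PO₄³⁻ at 0.401 mol/L. Let s be the molar solubility of Pb₃(PO₄)₂.
[PO₄³⁻] ≈ 0.401 mol/L (common ion dominates); [Pb²⁺] = 3s.
Ksp = [Pb²⁺]^3[PO₄³⁻]^2 = (3s)^3(0.401)^2
(3s)^3 = 1.27×10⁻⁴⁴ / (0.401)^2 = 7.90×10⁻⁴⁴
s = 1.43×10⁻¹⁵ mol/L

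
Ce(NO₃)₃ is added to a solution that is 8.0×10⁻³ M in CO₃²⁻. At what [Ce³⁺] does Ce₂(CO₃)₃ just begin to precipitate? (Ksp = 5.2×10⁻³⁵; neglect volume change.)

A salt starts to precipitate once the ion product Q reaches its Ksp.
Ce₂(CO₃)₃(s) ⇌ 2 Ce³⁺(aq) + 3 CO₃²⁻(aq)
Ksp = [Ce³⁺]^2[CO₃²⁻]^3 = [Ce³⁺]^2(8.0×10⁻³)^3
[Ce³⁺]^2 = 5.2×10⁻³⁵ / (8.0×10⁻³)^3 = 1.0×10⁻²⁸
[Ce³⁺] = 1.0×10⁻¹⁴ M

1.0×10⁻¹⁴ M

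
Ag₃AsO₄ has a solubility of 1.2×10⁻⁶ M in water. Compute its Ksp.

Ag₃AsO₄(s) ⇌ 3 Ag⁺(aq) + AsO₄³⁻(aq)
For each mole of Ag₃AsO₄ that dissolves per liter, [Ag⁺] = 3s and [AsO₄³⁻] = s; let s denote this solubility.
Ksp = [Ag⁺]^3[AsO₄³⁻] = (3s)^3 · s = 27s^4
Ksp = 27 × (1.2×10⁻⁶)^4 = 5.6×10⁻²³

Ksp = 5.6×10⁻²³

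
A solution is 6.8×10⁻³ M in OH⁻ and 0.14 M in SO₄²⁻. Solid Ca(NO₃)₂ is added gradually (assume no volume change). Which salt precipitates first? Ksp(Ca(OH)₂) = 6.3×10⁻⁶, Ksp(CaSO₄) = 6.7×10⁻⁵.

CaSO₄

Each salt precipitates once Q = Ksp for that salt.
For Ca(OH)₂: [Ca²⁺] = (Ksp/[OH⁻]^2) = 0.14 M
For CaSO₄: [Ca²⁺] = (Ksp/[SO₄²⁻]) = 4.8×10⁻⁴ M
Since CaSO₄ needs less Ca²⁺ to reach saturation, it precipitates first.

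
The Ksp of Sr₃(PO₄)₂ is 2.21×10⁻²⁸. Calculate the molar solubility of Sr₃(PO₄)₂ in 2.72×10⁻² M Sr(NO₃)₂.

Sr₃(PO₄)₂(s) ⇌ 3 Sr²⁺(aq) + 2 PO₄³⁻(aq)
Let s be the solubility of Sr₃(PO₄)₂ here. The common ion gives [Sr²⁺] ≈ 2.72×10⁻² M, and [PO₄³⁻] = 2s.
Ksp = [Sr²⁺]^3[PO₄³⁻]^2 = (2.72×10⁻²)^3(2s)^2
(2s)^2 = 2.21×10⁻²⁸ / (2.72×10⁻²)^3 = 1.10×10⁻²³
s = 1.66×10⁻¹² M

1.66×10⁻¹² M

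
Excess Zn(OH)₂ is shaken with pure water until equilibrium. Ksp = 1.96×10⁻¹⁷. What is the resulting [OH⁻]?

3.40×10⁻⁶ M

Zn(OH)₂(s) ⇌ Zn²⁺(aq) + 2 OH⁻(aq)
Let s be the molar solubility. Then [Zn²⁺] = s and [OH⁻] = 2s.
Ksp = [Zn²⁺][OH⁻]^2 = s · (2s)^2 = 4s^3 = 1.96×10⁻¹⁷
s = 1.70×10⁻⁶ mol/L
[OH⁻] = 2s = 3.40×10⁻⁶ mol/L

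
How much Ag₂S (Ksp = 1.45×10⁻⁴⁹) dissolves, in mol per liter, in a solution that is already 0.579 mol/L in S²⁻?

2.50×10⁻²⁵ M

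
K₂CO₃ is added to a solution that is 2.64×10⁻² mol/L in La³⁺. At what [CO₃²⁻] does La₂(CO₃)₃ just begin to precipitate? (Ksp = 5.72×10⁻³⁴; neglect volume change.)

9.36×10⁻¹¹ M

Precipitation begins when Q = Ksp.
La₂(CO₃)₃(s) ⇌ 2 La³⁺(aq) + 3 CO₃²⁻(aq)
Ksp = [La³⁺]^2[CO₃²⁻]^3 = [CO₃²⁻]^3(2.64×10⁻²)^2
[CO₃²⁻]^3 = 5.72×10⁻³⁴ / (2.64×10⁻²)^2 = 8.21×10⁻³¹
[CO₃²⁻] = 9.36×10⁻¹¹ mol/L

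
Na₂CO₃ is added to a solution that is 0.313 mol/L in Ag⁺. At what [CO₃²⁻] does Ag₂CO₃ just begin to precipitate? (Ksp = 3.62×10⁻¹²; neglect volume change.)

3.70×10⁻¹¹ M

Precipitation begins when Q = Ksp.
Ag₂CO₃(s) ⇌ 2 Ag⁺(aq) + CO₃²⁻(aq)
Ksp = [Ag⁺]^2[CO₃²⁻] = [CO₃²⁻](0.313)^2
[CO₃²⁻] = 3.62×10⁻¹² / (0.313)^2 = 3.70×10⁻¹¹
[CO₃²⁻] = 3.70×10⁻¹¹ mol/L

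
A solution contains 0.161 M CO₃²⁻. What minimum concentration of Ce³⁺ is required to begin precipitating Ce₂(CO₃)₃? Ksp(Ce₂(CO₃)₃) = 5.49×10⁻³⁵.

1.15×10⁻¹⁶ M

A salt starts to precipitate once the ion product Q reaches its Ksp.
Ce₂(CO₃)₃(s) ⇌ 2 Ce³⁺(aq) + 3 CO₃²⁻(aq)
Ksp = [Ce³⁺]^2[CO₃²⁻]^3 = [Ce³⁺]^2(0.161)^3
[Ce³⁺]^2 = 5.49×10⁻³⁵ / (0.161)^3 = 1.32×10⁻³²
[Ce³⁺] = 1.15×10⁻¹⁶ M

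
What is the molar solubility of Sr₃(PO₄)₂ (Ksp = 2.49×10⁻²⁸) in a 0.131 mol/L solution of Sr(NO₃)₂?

1.66×10⁻¹³ M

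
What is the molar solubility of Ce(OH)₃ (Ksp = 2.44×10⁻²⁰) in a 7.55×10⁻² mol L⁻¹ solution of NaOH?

Ce(OH)₃(s) ⇌ Ce³⁺(aq) + 3 OH⁻(aq)
Let s be the solubility of Ce(OH)₃ here. The common ion gives [OH⁻] ≈ 7.55×10⁻² mol L⁻¹, and [Ce³⁺] = s.
Ksp = [Ce³⁺][OH⁻]^3 = s(7.55×10⁻²)^3
s = 2.44×10⁻²⁰ / (7.55×10⁻²)^3 = 5.67×10⁻¹⁷
s = 5.67×10⁻¹⁷ mol L⁻¹

5.67×10⁻¹⁷ M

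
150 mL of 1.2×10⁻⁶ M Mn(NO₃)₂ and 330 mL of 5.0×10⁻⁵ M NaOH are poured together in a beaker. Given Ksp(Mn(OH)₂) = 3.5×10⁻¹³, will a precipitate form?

The combined volume is 480 mL.
[Mn²⁺] = (1.2×10⁻⁶)(150)/480 = 3.8×10⁻⁷ M
[OH⁻] = (5.0×10⁻⁵)(330)/480 = 3.4×10⁻⁵ M
Q = [Mn²⁺][OH⁻]^2 = 4.4×10⁻¹⁶
Since Q (4.4×10⁻¹⁶) is less than Ksp (3.5×10⁻¹³), no Mn(OH)₂ precipitates.

No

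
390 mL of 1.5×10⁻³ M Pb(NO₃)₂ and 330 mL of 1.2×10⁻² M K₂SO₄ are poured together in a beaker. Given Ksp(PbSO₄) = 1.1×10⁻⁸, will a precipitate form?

After mixing, V = 390 mL + 330 mL = 720 mL.
[Pb²⁺] = (1.5×10⁻³)(390)/720 = 8.1×10⁻⁴ M
[SO₄²⁻] = (1.2×10⁻²)(330)/720 = 5.5×10⁻³ M
Q = [Pb²⁺][SO₄²⁻] = 4.5×10⁻⁶
Since Q (4.5×10⁻⁶) exceeds Ksp (1.1×10⁻⁸), PbSO₄ will precipitate.

Yes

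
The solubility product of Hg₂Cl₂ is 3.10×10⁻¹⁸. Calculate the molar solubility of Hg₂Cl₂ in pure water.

Hg₂Cl₂(s) ⇌ Hg₂²⁺(aq) + 2 Cl⁻(aq)
Let s be the molar solubility. Then [Hg₂²⁺] = s and [Cl⁻] = 2s.
Ksp = [Hg₂²⁺][Cl⁻]^2 = s · (2s)^2 = 4s^3
4s^3 = 3.10×10⁻¹⁸  ⇒  s^3 = 7.75×10⁻¹⁹
Taking the 3rd root, s = 9.19×10⁻⁷ mol/L.

9.19×10⁻⁷ M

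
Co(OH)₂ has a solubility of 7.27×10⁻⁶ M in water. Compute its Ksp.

Co(OH)₂(s) ⇌ Co²⁺(aq) + 2 OH⁻(aq)
With molar solubility s: [Co²⁺] = s, [OH⁻] = 2s.
Ksp = [Co²⁺][OH⁻]^2 = s · (2s)^2 = 4s^3
Ksp = 4 × (7.27×10⁻⁶)^3 = 1.54×10⁻¹⁵

Ksp = 1.54×10⁻¹⁵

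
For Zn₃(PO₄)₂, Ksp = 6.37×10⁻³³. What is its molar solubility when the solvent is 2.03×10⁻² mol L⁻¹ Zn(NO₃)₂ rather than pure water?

Zn₃(PO₄)₂(s) ⇌ 3 Zn²⁺(aq) + 2 PO₄³⁻(aq)
Zn²⁺ is already present at 2.03×10⁻² mol L⁻¹. If s mol/L of Zn₃(PO₄)₂ dissolves, [PO₄³⁻] = 2s while [Zn²⁺] ≈ 2.03×10⁻² mol L⁻¹.
Ksp = [Zn²⁺]^3[PO₄³⁻]^2 = (2.03×10⁻²)^3(2s)^2
(2s)^2 = 6.37×10⁻³³ / (2.03×10⁻²)^3 = 7.61×10⁻²⁸
s = 1.38×10⁻¹⁴ mol L⁻¹

1.38×10⁻¹⁴ M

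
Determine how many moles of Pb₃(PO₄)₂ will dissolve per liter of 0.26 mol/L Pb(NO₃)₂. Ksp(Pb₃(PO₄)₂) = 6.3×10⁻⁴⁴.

9.5×10⁻²² M

Pb₃(PO₄)₂(s) ⇌ 3 Pb²⁺(aq) + 2 PO₄³⁻(aq)
The solution already contains Pb²⁺ at 0.26 mol/L. Let s be the molar solubility of Pb₃(PO₄)₂.
[Pb²⁺] ≈ 0.26 mol/L (common ion dominates); [PO₄³⁻] = 2s.
Ksp = [Pb²⁺]^3[PO₄³⁻]^2 = (0.26)^3(2s)^2
(2s)^2 = 6.3×10⁻⁴⁴ / (0.26)^3 = 3.6×10⁻⁴²
s = 9.5×10⁻²² mol/L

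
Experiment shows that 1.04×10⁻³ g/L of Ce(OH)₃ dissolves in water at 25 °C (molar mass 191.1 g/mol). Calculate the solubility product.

Ksp = 2.37×10⁻²⁰

s = (1.04×10⁻³ g L⁻¹)/(191.1 g mol⁻¹) = 5.4422×10⁻⁶ M
Ce(OH)₃(s) ⇌ Ce³⁺(aq) + 3 OH⁻(aq)
For each mole of Ce(OH)₃ that dissolves per liter, [Ce³⁺] = s and [OH⁻] = 3s; let s denote this solubility.
Ksp = [Ce³⁺][OH⁻]^3 = s · (3s)^3 = 27s^4
Ksp = 27 × (5.4422×10⁻⁶)^4 = 2.37×10⁻²⁰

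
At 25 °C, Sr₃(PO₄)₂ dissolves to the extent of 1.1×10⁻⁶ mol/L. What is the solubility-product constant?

Sr₃(PO₄)₂(s) ⇌ 3 Sr²⁺(aq) + 2 PO₄³⁻(aq)
Call the molar solubility s, so that [Sr²⁺] = 3s and [PO₄³⁻] = 2s.
Ksp = [Sr²⁺]^3[PO₄³⁻]^2 = (3s)^3 · (2s)^2 = 108s^5
Ksp = 108 × (1.1×10⁻⁶)^5 = 1.7×10⁻²⁸

Ksp = 1.7×10⁻²⁸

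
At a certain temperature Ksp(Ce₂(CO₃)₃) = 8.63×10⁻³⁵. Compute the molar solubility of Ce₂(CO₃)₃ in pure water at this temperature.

Ce₂(CO₃)₃(s) ⇌ 2 Ce³⁺(aq) + 3 CO₃²⁻(aq)
Let s be the molar solubility. Then [Ce³⁺] = 2s and [CO₃²⁻] = 3s.
Ksp = [Ce³⁺]^2[CO₃²⁻]^3 = (2s)^2 · (3s)^3 = 108s^5
108s^5 = 8.63×10⁻³⁵  ⇒  s^5 = 7.99×10⁻³⁷
s = (7.99×10⁻³⁷)^(1/5) = 6.03×10⁻⁸ M

6.03×10⁻⁸ M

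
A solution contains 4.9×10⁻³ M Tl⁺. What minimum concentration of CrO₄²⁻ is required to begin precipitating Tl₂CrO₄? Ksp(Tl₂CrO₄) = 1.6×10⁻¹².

6.7×10⁻⁸ M

Precipitation of each salt begins when its ion product equals Ksp.
Tl₂CrO₄(s) ⇌ 2 Tl⁺(aq) + CrO₄²⁻(aq)
Ksp = [Tl⁺]^2[CrO₄²⁻] = [CrO₄²⁻](4.9×10⁻³)^2
[CrO₄²⁻] = 1.6×10⁻¹² / (4.9×10⁻³)^2 = 6.7×10⁻⁸
[CrO₄²⁻] = 6.7×10⁻⁸ M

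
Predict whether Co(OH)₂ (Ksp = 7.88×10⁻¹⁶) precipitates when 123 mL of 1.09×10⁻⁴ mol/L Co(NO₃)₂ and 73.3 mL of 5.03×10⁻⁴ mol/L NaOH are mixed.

Yes

Total volume after mixing = 123 + 73.3 = 196.3 mL.
[Co²⁺] = (1.09×10⁻⁴)(123)/196.3 = 6.83×10⁻⁵ mol/L
[OH⁻] = (5.03×10⁻⁴)(73.3)/196.3 = 1.88×10⁻⁴ mol/L
Q = [Co²⁺][OH⁻]^2 = 2.41×10⁻¹²
Since Q (2.41×10⁻¹²) exceeds Ksp (7.88×10⁻¹⁶), Co(OH)₂ will precipitate.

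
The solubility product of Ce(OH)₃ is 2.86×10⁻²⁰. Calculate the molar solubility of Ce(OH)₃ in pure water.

Ce(OH)₃(s) ⇌ Ce³⁺(aq) + 3 OH⁻(aq)
Call the molar solubility s, so that [Ce³⁺] = s and [OH⁻] = 3s.
Ksp = [Ce³⁺][OH⁻]^3 = s · (3s)^3 = 27s^4
27s^4 = 2.86×10⁻²⁰  ⇒  s^4 = 1.06×10⁻²¹
Taking the 4th root, s = 5.70×10⁻⁶ mol L⁻¹.

5.70×10⁻⁶ M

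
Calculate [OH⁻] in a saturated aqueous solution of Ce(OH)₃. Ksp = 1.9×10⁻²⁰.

1.5×10⁻⁵ M

Ce(OH)₃(s) ⇌ Ce³⁺(aq) + 3 OH⁻(aq)
If s mol/L of Ce(OH)₃ dissolves, [Ce³⁺] = s and [OH⁻] = 3s.
Ksp = [Ce³⁺][OH⁻]^3 = s · (3s)^3 = 27s^4 = 1.9×10⁻²⁰
s = 5.2×10⁻⁶ M
[OH⁻] = 3s = 1.5×10⁻⁵ M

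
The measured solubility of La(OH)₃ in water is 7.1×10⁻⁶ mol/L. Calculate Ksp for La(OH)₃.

La(OH)₃(s) ⇌ La³⁺(aq) + 3 OH⁻(aq)
If s mol/L of La(OH)₃ dissolves, [La³⁺] = s and [OH⁻] = 3s.
Ksp = [La³⁺][OH⁻]^3 = s · (3s)^3 = 27s^4
Ksp = 27 × (7.1×10⁻⁶)^4 = 6.9×10⁻²⁰

Ksp = 6.9×10⁻²⁰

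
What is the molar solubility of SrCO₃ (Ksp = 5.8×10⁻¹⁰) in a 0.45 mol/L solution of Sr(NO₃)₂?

SrCO₃(s) ⇌ Sr²⁺(aq) + CO₃²⁻(aq)
The solution already contains Sr²⁺ at 0.45 mol/L. Let s be the molar solubility of SrCO₃.
[Sr²⁺] ≈ 0.45 mol/L (common ion dominates); [CO₃²⁻] = s.
Ksp = [Sr²⁺][CO₃²⁻] = (0.45)s
s = 5.8×10⁻¹⁰ / (0.45) = 1.3×10⁻⁹
s = 1.3×10⁻⁹ mol/L

1.3×10⁻⁹ M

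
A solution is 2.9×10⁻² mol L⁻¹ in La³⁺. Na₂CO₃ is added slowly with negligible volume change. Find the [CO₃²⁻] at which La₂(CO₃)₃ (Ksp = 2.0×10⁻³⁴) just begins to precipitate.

The threshold for precipitation is Q = Ksp.
La₂(CO₃)₃(s) ⇌ 2 La³⁺(aq) + 3 CO₃²⁻(aq)
Ksp = [La³⁺]^2[CO₃²⁻]^3 = [CO₃²⁻]^3(2.9×10⁻²)^2
[CO₃²⁻]^3 = 2.0×10⁻³⁴ / (2.9×10⁻²)^2 = 2.4×10⁻³¹
[CO₃²⁻] = 6.2×10⁻¹¹ mol L⁻¹

6.2×10⁻¹¹ M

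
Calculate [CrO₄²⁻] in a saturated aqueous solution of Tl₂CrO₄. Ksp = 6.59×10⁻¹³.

5.48×10⁻⁵ M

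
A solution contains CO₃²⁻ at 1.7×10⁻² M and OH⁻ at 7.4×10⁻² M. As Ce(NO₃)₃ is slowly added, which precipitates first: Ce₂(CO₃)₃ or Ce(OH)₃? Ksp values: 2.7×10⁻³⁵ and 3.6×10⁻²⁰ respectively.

Precipitation begins when Q = Ksp.
For Ce₂(CO₃)₃: [Ce³⁺] = (Ksp/[CO₃²⁻]^3)^(1/2) = 2.3×10⁻¹⁵ M
For Ce(OH)₃: [Ce³⁺] = (Ksp/[OH⁻]^3) = 8.9×10⁻¹⁷ M
Ce(OH)₃ requires the lower [Ce³⁺], so it precipitates first.

Ce(OH)₃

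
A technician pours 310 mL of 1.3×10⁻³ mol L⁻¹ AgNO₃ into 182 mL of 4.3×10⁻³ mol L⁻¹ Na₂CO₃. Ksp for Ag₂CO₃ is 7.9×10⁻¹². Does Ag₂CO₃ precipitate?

Total volume after mixing = 310 + 182 = 492 mL.
[Ag⁺] = (1.3×10⁻³)(310)/492 = 8.2×10⁻⁴ mol L⁻¹
[CO₃²⁻] = (4.3×10⁻³)(182)/492 = 1.6×10⁻³ mol L⁻¹
Q = [Ag⁺]^2[CO₃²⁻] = 1.1×10⁻⁹
Since Q (1.1×10⁻⁹) exceeds Ksp (7.9×10⁻¹²), Ag₂CO₃ will precipitate.

Yes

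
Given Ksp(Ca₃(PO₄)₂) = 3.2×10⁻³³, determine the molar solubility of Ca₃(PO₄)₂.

Ca₃(PO₄)₂(s) ⇌ 3 Ca²⁺(aq) + 2 PO₄³⁻(aq)
If s mol/L of Ca₃(PO₄)₂ dissolves, [Ca²⁺] = 3s and [PO₄³⁻] = 2s.
Ksp = [Ca²⁺]^3[PO₄³⁻]^2 = (3s)^3 · (2s)^2 = 108s^5
108s^5 = 3.2×10⁻³³  ⇒  s^5 = 3.0×10⁻³⁵
s = 1.2×10⁻⁷ M

1.2×10⁻⁷ M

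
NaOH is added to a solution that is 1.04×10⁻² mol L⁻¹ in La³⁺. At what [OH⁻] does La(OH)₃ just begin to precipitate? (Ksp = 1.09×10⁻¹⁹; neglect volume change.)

Precipitation begins when Q = Ksp.
La(OH)₃(s) ⇌ La³⁺(aq) + 3 OH⁻(aq)
Ksp = [La³⁺][OH⁻]^3 = [OH⁻]^3(1.04×10⁻²)
[OH⁻]^3 = 1.09×10⁻¹⁹ / (1.04×10⁻²) = 1.05×10⁻¹⁷
[OH⁻] = 2.19×10⁻⁶ mol L⁻¹

2.19×10⁻⁶ M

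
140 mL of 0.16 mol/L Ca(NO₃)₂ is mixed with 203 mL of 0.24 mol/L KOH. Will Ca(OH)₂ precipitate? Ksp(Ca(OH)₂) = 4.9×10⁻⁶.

Yes

After mixing, V = 140 mL + 203 mL = 343 mL.
[Ca²⁺] = (0.16)(140)/343 = 6.5×10⁻² mol/L
[OH⁻] = (0.24)(203)/343 = 0.14 mol/L
Q = [Ca²⁺][OH⁻]^2 = 1.3×10⁻³
Since Q (1.3×10⁻³) exceeds Ksp (4.9×10⁻⁶), Ca(OH)₂ will precipitate.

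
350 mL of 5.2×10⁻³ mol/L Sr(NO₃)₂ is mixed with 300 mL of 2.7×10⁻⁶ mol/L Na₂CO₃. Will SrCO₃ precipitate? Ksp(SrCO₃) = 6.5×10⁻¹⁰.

After mixing, V = 350 mL + 300 mL = 650 mL.
[Sr²⁺] = (5.2×10⁻³)(350)/650 = 2.8×10⁻³ mol/L
[CO₃²⁻] = (2.7×10⁻⁶)(300)/650 = 1.2×10⁻⁶ mol/L
Q = [Sr²⁺][CO₃²⁻] = 3.5×10⁻⁹
Q = 3.5×10⁻⁹ > Ksp = 6.5×10⁻¹⁰, so the solution is supersaturated and SrCO₃ precipitates.

Yes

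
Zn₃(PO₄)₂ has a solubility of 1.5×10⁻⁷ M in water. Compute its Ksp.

Ksp = 8.2×10⁻³³

Zn₃(PO₄)₂(s) ⇌ 3 Zn²⁺(aq) + 2 PO₄³⁻(aq)
Let s be the molar solubility. Then [Zn²⁺] = 3s and [PO₄³⁻] = 2s.
Ksp = [Zn²⁺]^3[PO₄³⁻]^2 = (3s)^3 · (2s)^2 = 108s^5
Ksp = 108 × (1.5×10⁻⁷)^5 = 8.2×10⁻³³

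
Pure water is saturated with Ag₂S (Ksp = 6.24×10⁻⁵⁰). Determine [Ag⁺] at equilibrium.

Ag₂S(s) ⇌ 2 Ag⁺(aq) + S²⁻(aq)
If s mol/L of Ag₂S dissolves, [Ag⁺] = 2s and [S²⁻] = s.
Ksp = [Ag⁺]^2[S²⁻] = (2s)^2 · s = 4s^3 = 6.24×10⁻⁵⁰
s = 2.50×10⁻¹⁷ mol L⁻¹
[Ag⁺] = 2s = 5.00×10⁻¹⁷ mol L⁻¹

5.00×10⁻¹⁷ M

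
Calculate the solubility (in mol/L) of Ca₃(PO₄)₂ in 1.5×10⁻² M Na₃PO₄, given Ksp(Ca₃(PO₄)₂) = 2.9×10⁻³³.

7.8×10⁻¹¹ M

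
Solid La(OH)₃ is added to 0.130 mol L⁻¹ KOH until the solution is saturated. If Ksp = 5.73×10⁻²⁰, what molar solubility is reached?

La(OH)₃(s) ⇌ La³⁺(aq) + 3 OH⁻(aq)
The solution already contains OH⁻ at 0.130 mol L⁻¹. Let s be the molar solubility of La(OH)₃.
[OH⁻] ≈ 0.130 mol L⁻¹ (common ion dominates); [La³⁺] = s.
Ksp = [La³⁺][OH⁻]^3 = s(0.130)^3
s = 5.73×10⁻²⁰ / (0.130)^3 = 2.61×10⁻¹⁷
s = 2.61×10⁻¹⁷ mol L⁻¹

2.61×10⁻¹⁷ M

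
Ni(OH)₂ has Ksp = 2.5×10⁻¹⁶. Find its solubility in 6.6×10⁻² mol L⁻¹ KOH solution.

Ni(OH)₂(s) ⇌ Ni²⁺(aq) + 2 OH⁻(aq)
With OH⁻ already at 6.6×10⁻² mol L⁻¹ and s small, take [OH⁻] ≈ 6.6×10⁻² mol L⁻¹ and [Ni²⁺] = s.
Ksp = [Ni²⁺][OH⁻]^2 = s(6.6×10⁻²)^2
s = 2.5×10⁻¹⁶ / (6.6×10⁻²)^2 = 5.7×10⁻¹⁴
s = 5.7×10⁻¹⁴ mol L⁻¹

5.7×10⁻¹⁴ M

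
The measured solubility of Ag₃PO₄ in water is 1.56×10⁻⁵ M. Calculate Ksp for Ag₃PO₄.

Ag₃PO₄(s) ⇌ 3 Ag⁺(aq) + PO₄³⁻(aq)
Let s be the molar solubility. Then [Ag⁺] = 3s and [PO₄³⁻] = s.
Ksp = [Ag⁺]^3[PO₄³⁻] = (3s)^3 · s = 27s^4
Ksp = 27 × (1.56×10⁻⁵)^4 = 1.60×10⁻¹⁸

Ksp = 1.60×10⁻¹⁸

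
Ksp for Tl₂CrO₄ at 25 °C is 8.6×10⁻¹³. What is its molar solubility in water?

6.0×10⁻⁵ M

Tl₂CrO₄(s) ⇌ 2 Tl⁺(aq) + CrO₄²⁻(aq)
Call the molar solubility s, so that [Tl⁺] = 2s and [CrO₄²⁻] = s.
Ksp = [Tl⁺]^2[CrO₄²⁻] = (2s)^2 · s = 4s^3
4s^3 = 8.6×10⁻¹³  ⇒  s^3 = 2.2×10⁻¹³
s = 6.0×10⁻⁵ mol/L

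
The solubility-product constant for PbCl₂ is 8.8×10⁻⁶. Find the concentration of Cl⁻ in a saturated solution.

2.6×10⁻² M

PbCl₂(s) ⇌ Pb²⁺(aq) + 2 Cl⁻(aq)
Let s be the molar solubility. Then [Pb²⁺] = s and [Cl⁻] = 2s.
Ksp = [Pb²⁺][Cl⁻]^2 = s · (2s)^2 = 4s^3 = 8.8×10⁻⁶
s = 1.3×10⁻² mol L⁻¹
[Cl⁻] = 2s = 2.6×10⁻² mol L⁻¹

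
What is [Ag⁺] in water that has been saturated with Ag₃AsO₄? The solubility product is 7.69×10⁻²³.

3.90×10⁻⁶ M

Ag₃AsO₄(s) ⇌ 3 Ag⁺(aq) + AsO₄³⁻(aq)
If s mol/L of Ag₃AsO₄ dissolves, [Ag⁺] = 3s and [AsO₄³⁻] = s.
Ksp = [Ag⁺]^3[AsO₄³⁻] = (3s)^3 · s = 27s^4 = 7.69×10⁻²³
s = 1.30×10⁻⁶ mol/L
[Ag⁺] = 3s = 3.90×10⁻⁶ mol/L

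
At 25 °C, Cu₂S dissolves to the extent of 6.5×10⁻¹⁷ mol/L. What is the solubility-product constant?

Cu₂S(s) ⇌ 2 Cu⁺(aq) + S²⁻(aq)
Let s be the molar solubility. Then [Cu⁺] = 2s and [S²⁻] = s.
Ksp = [Cu⁺]^2[S²⁻] = (2s)^2 · s = 4s^3
Ksp = 4 × (6.5×10⁻¹⁷)^3 = 1.1×10⁻⁴⁸

Ksp = 1.1×10⁻⁴⁸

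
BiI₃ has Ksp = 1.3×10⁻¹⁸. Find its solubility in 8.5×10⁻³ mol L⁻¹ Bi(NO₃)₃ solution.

BiI₃(s) ⇌ Bi³⁺(aq) + 3 I⁻(aq)
The solution already contains Bi³⁺ at 8.5×10⁻³ mol L⁻¹. Let s be the molar solubility of BiI₃.
[Bi³⁺] ≈ 8.5×10⁻³ mol L⁻¹ (common ion dominates); [I⁻] = 3s.
Ksp = [Bi³⁺][I⁻]^3 = (8.5×10⁻³)(3s)^3
(3s)^3 = 1.3×10⁻¹⁸ / (8.5×10⁻³) = 1.5×10⁻¹⁶
s = 1.8×10⁻⁶ mol L⁻¹

1.8×10⁻⁶ M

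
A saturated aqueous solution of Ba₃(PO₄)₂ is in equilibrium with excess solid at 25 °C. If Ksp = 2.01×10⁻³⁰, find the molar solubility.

4.51×10⁻⁷ M

Ba₃(PO₄)₂(s) ⇌ 3 Ba²⁺(aq) + 2 PO₄³⁻(aq)
With molar solubility s: [Ba²⁺] = 3s, [PO₄³⁻] = 2s.
Ksp = [Ba²⁺]^3[PO₄³⁻]^2 = (3s)^3 · (2s)^2 = 108s^5
108s^5 = 2.01×10⁻³⁰  ⇒  s^5 = 1.86×10⁻³²
Taking the 5th root, s = 4.51×10⁻⁷ mol/L.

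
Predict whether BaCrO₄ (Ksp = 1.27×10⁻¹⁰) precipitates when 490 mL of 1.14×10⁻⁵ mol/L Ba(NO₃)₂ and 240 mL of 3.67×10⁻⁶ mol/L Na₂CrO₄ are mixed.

No

Total volume after mixing = 490 + 240 = 730 mL.
[Ba²⁺] = (1.14×10⁻⁵)(490)/730 = 7.65×10⁻⁶ mol/L
[CrO₄²⁻] = (3.67×10⁻⁶)(240)/730 = 1.21×10⁻⁶ mol/L
Q = [Ba²⁺][CrO₄²⁻] = 9.23×10⁻¹²
Q = 9.23×10⁻¹² < Ksp = 1.27×10⁻¹⁰, so the solution is unsaturated and no precipitate forms.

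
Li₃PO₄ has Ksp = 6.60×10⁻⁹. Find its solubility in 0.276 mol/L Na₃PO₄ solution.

Li₃PO₄(s) ⇌ 3 Li⁺(aq) + PO₄³⁻(aq)
Let s be the solubility of Li₃PO₄ here. The common ion gives [PO₄³⁻] ≈ 0.276 mol/L, and [Li⁺] = 3s.
Ksp = [Li⁺]^3[PO₄³⁻] = (3s)^3(0.276)
(3s)^3 = 6.60×10⁻⁹ / (0.276) = 2.39×10⁻⁸
s = 9.60×10⁻⁴ mol/L

9.60×10⁻⁴ M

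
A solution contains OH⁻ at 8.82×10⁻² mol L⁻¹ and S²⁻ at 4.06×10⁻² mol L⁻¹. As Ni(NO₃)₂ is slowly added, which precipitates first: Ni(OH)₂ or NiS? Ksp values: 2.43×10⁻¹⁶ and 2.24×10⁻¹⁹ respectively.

The threshold for precipitation is Q = Ksp.
For Ni(OH)₂: [Ni²⁺] = (Ksp/[OH⁻]^2) = 3.12×10⁻¹⁴ mol L⁻¹
For NiS: [Ni²⁺] = (Ksp/[S²⁻]) = 5.52×10⁻¹⁸ mol L⁻¹
NiS requires the lower [Ni²⁺], so it precipitates first.

NiS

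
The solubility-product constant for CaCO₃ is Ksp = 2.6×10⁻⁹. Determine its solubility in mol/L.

CaCO₃(s) ⇌ Ca²⁺(aq) + CO₃²⁻(aq)
Call the molar solubility s, so that [Ca²⁺] = s and [CO₃²⁻] = s.
Ksp = [Ca²⁺][CO₃²⁻] = s · s = s^2
s^2 = 2.6×10⁻⁹
Taking the 2nd root, s = 5.1×10⁻⁵ mol L⁻¹.

5.1×10⁻⁵ M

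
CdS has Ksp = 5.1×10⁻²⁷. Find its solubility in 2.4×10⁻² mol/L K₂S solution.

CdS(s) ⇌ Cd²⁺(aq) + S²⁻(aq)
Let s be the solubility of CdS here. The common ion gives [S²⁻] ≈ 2.4×10⁻² mol/L, and [Cd²⁺] = s.
Ksp = [Cd²⁺][S²⁻] = s(2.4×10⁻²)
s = 5.1×10⁻²⁷ / (2.4×10⁻²) = 2.1×10⁻²⁵
s = 2.1×10⁻²⁵ mol/L

2.1×10⁻²⁵ M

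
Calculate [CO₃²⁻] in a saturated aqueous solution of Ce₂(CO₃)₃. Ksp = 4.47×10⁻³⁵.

1.59×10⁻⁷ M

Ce₂(CO₃)₃(s) ⇌ 2 Ce³⁺(aq) + 3 CO₃²⁻(aq)
If s mol/L of Ce₂(CO₃)₃ dissolves, [Ce³⁺] = 2s and [CO₃²⁻] = 3s.
Ksp = [Ce³⁺]^2[CO₃²⁻]^3 = (2s)^2 · (3s)^3 = 108s^5 = 4.47×10⁻³⁵
s = 5.29×10⁻⁸ M
[CO₃²⁻] = 3s = 1.59×10⁻⁷ M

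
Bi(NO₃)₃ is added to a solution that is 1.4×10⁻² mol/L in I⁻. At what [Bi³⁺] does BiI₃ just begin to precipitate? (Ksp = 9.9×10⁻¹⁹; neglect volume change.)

The threshold for precipitation is Q = Ksp.
BiI₃(s) ⇌ Bi³⁺(aq) + 3 I⁻(aq)
Ksp = [Bi³⁺][I⁻]^3 = [Bi³⁺](1.4×10⁻²)^3
[Bi³⁺] = 9.9×10⁻¹⁹ / (1.4×10⁻²)^3 = 3.6×10⁻¹³
[Bi³⁺] = 3.6×10⁻¹³ mol/L

3.6×10⁻¹³ M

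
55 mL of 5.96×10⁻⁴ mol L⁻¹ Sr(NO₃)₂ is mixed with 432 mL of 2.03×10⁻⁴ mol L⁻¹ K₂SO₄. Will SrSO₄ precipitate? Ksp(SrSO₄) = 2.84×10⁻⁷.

After mixing, V = 55 mL + 432 mL = 487 mL.
[Sr²⁺] = (5.96×10⁻⁴)(55)/487 = 6.73×10⁻⁵ mol L⁻¹
[SO₄²⁻] = (2.03×10⁻⁴)(432)/487 = 1.80×10⁻⁴ mol L⁻¹
Q = [Sr²⁺][SO₄²⁻] = 1.21×10⁻⁸
Q = 1.21×10⁻⁸ < Ksp = 2.84×10⁻⁷, so the solution is unsaturated and no precipitate forms.

No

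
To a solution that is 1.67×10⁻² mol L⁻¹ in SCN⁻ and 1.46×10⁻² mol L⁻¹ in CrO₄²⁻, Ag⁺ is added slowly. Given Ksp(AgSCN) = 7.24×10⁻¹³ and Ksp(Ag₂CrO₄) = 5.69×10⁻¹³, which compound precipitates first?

Precipitation begins when Q = Ksp.
For AgSCN: [Ag⁺] = (Ksp/[SCN⁻]) = 4.34×10⁻¹¹ mol L⁻¹
For Ag₂CrO₄: [Ag⁺] = (Ksp/[CrO₄²⁻])^(1/2) = 6.24×10⁻⁶ mol L⁻¹
The smaller threshold [Ag⁺] is reached first, so AgSCN precipitates first.

AgSCN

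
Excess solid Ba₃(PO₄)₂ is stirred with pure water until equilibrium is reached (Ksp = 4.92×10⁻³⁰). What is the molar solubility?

Ba₃(PO₄)₂(s) ⇌ 3 Ba²⁺(aq) + 2 PO₄³⁻(aq)
If s mol/L of Ba₃(PO₄)₂ dissolves, [Ba²⁺] = 3s and [PO₄³⁻] = 2s.
Ksp = [Ba²⁺]^3[PO₄³⁻]^2 = (3s)^3 · (2s)^2 = 108s^5
108s^5 = 4.92×10⁻³⁰  ⇒  s^5 = 4.56×10⁻³²
Taking the 5th root, s = 5.39×10⁻⁷ M.

5.39×10⁻⁷ M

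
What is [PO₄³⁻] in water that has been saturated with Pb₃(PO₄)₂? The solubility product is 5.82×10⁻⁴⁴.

1.77×10⁻⁹ M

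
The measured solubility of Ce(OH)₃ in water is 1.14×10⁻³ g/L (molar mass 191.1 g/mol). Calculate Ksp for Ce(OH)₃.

Convert to molarity: s = 1.14×10⁻³ / 191.1 = 5.9655×10⁻⁶ mol/L
Ce(OH)₃(s) ⇌ Ce³⁺(aq) + 3 OH⁻(aq)
Let s be the molar solubility. Then [Ce³⁺] = s and [OH⁻] = 3s.
Ksp = [Ce³⁺][OH⁻]^3 = s · (3s)^3 = 27s^4
Ksp = 27 × (5.9655×10⁻⁶)^4 = 3.42×10⁻²⁰

Ksp = 3.42×10⁻²⁰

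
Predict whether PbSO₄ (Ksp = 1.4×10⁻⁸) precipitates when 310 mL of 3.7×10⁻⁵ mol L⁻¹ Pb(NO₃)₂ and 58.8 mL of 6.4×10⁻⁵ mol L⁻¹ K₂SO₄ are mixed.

After mixing, V = 310 mL + 58.8 mL = 368.8 mL.
[Pb²⁺] = (3.7×10⁻⁵)(310)/368.8 = 3.1×10⁻⁵ mol L⁻¹
[SO₄²⁻] = (6.4×10⁻⁵)(58.8)/368.8 = 1.0×10⁻⁵ mol L⁻¹
Q = [Pb²⁺][SO₄²⁻] = 3.2×10⁻¹⁰
Q = 3.2×10⁻¹⁰ < Ksp = 1.4×10⁻⁸, so the solution is unsaturated and no precipitate forms.

No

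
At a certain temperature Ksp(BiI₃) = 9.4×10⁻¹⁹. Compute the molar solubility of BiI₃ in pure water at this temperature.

BiI₃(s) ⇌ Bi³⁺(aq) + 3 I⁻(aq)
Call the molar solubility s, so that [Bi³⁺] = s and [I⁻] = 3s.
Ksp = [Bi³⁺][I⁻]^3 = s · (3s)^3 = 27s^4
27s^4 = 9.4×10⁻¹⁹  ⇒  s^4 = 3.5×10⁻²⁰
Taking the 4th root, s = 1.4×10⁻⁵ M.

1.4×10⁻⁵ M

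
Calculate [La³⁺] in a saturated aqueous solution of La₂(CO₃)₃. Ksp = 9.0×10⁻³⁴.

La₂(CO₃)₃(s) ⇌ 2 La³⁺(aq) + 3 CO₃²⁻(aq)
Let s be the molar solubility. Then [La³⁺] = 2s and [CO₃²⁻] = 3s.
Ksp = [La³⁺]^2[CO₃²⁻]^3 = (2s)^2 · (3s)^3 = 108s^5 = 9.0×10⁻³⁴
s = 9.6×10⁻⁸ mol/L
[La³⁺] = 2s = 1.9×10⁻⁷ mol/L

1.9×10⁻⁷ M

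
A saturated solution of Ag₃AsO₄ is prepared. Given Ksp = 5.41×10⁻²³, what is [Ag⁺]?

Ag₃AsO₄(s) ⇌ 3 Ag⁺(aq) + AsO₄³⁻(aq)
Call the molar solubility s, so that [Ag⁺] = 3s and [AsO₄³⁻] = s.
Ksp = [Ag⁺]^3[AsO₄³⁻] = (3s)^3 · s = 27s^4 = 5.41×10⁻²³
s = 1.19×10⁻⁶ mol/L
[Ag⁺] = 3s = 3.57×10⁻⁶ mol/L

3.57×10⁻⁶ M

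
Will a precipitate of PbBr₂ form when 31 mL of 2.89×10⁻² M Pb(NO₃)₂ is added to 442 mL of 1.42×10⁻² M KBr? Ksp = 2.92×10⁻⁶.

After mixing, V = 31 mL + 442 mL = 473 mL.
[Pb²⁺] = (2.89×10⁻²)(31)/473 = 1.89×10⁻³ M
[Br⁻] = (1.42×10⁻²)(442)/473 = 1.33×10⁻² M
Q = [Pb²⁺][Br⁻]^2 = 3.34×10⁻⁷
Since Q (3.34×10⁻⁷) is less than Ksp (2.92×10⁻⁶), no PbBr₂ precipitates.

No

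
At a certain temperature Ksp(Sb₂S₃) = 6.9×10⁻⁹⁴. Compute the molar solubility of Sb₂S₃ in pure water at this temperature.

9.1×10⁻²⁰ M

Sb₂S₃(s) ⇌ 2 Sb³⁺(aq) + 3 S²⁻(aq)
Call the molar solubility s, so that [Sb³⁺] = 2s and [S²⁻] = 3s.
Ksp = [Sb³⁺]^2[S²⁻]^3 = (2s)^2 · (3s)^3 = 108s^5
108s^5 = 6.9×10⁻⁹⁴  ⇒  s^5 = 6.4×10⁻⁹⁶
s = 9.1×10⁻²⁰ mol L⁻¹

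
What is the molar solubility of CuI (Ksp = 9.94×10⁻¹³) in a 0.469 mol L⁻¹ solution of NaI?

CuI(s) ⇌ Cu⁺(aq) + I⁻(aq)
With I⁻ already at 0.469 mol L⁻¹ and s small, take [I⁻] ≈ 0.469 mol L⁻¹ and [Cu⁺] = s.
Ksp = [Cu⁺][I⁻] = s(0.469)
s = 9.94×10⁻¹³ / (0.469) = 2.12×10⁻¹²
s = 2.12×10⁻¹² mol L⁻¹

2.12×10⁻¹² M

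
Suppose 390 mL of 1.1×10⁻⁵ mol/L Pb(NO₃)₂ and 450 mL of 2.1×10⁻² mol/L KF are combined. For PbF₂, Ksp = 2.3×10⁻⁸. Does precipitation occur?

Total volume after mixing = 390 + 450 = 840 mL.
[Pb²⁺] = (1.1×10⁻⁵)(390)/840 = 5.1×10⁻⁶ mol/L
[F⁻] = (2.1×10⁻²)(450)/840 = 1.1×10⁻² mol/L
Q = [Pb²⁺][F⁻]^2 = 6.5×10⁻¹⁰
Q < Ksp (6.5×10⁻¹⁰ vs 2.3×10⁻⁸); the solution remains unsaturated and no precipitate forms.

No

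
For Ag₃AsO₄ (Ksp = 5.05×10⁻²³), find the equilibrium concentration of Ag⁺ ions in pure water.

Ag₃AsO₄(s) ⇌ 3 Ag⁺(aq) + AsO₄³⁻(aq)
For each mole of Ag₃AsO₄ that dissolves per liter, [Ag⁺] = 3s and [AsO₄³⁻] = s; let s denote this solubility.
Ksp = [Ag⁺]^3[AsO₄³⁻] = (3s)^3 · s = 27s^4 = 5.05×10⁻²³
s = 1.17×10⁻⁶ M
[Ag⁺] = 3s = 3.51×10⁻⁶ M

3.51×10⁻⁶ M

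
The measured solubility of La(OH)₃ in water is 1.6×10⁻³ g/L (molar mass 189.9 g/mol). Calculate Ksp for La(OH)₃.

Molar solubility s = (1.6×10⁻³ g/L) / (189.9 g/mol) = 8.425×10⁻⁶ mol/L
La(OH)₃(s) ⇌ La³⁺(aq) + 3 OH⁻(aq)
With molar solubility s: [La³⁺] = s, [OH⁻] = 3s.
Ksp = [La³⁺][OH⁻]^3 = s · (3s)^3 = 27s^4
Ksp = 27 × (8.425×10⁻⁶)^4 = 1.4×10⁻¹⁹

Ksp = 1.4×10⁻¹⁹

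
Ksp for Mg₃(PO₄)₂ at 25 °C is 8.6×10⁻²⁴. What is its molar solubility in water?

9.6×10⁻⁶ M

Mg₃(PO₄)₂(s) ⇌ 3 Mg²⁺(aq) + 2 PO₄³⁻(aq)
For each mole of Mg₃(PO₄)₂ that dissolves per liter, [Mg²⁺] = 3s and [PO₄³⁻] = 2s; let s denote this solubility.
Ksp = [Mg²⁺]^3[PO₄³⁻]^2 = (3s)^3 · (2s)^2 = 108s^5
108s^5 = 8.6×10⁻²⁴  ⇒  s^5 = 8.0×10⁻²⁶
s = 9.6×10⁻⁶ mol/L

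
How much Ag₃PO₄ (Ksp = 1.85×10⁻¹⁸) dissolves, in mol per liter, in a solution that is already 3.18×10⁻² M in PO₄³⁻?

1.29×10⁻⁶ M

Ag₃PO₄(s) ⇌ 3 Ag⁺(aq) + PO₄³⁻(aq)
Let s be the solubility of Ag₃PO₄ here. The common ion gives [PO₄³⁻] ≈ 3.18×10⁻² M, and [Ag⁺] = 3s.
Ksp = [Ag⁺]^3[PO₄³⁻] = (3s)^3(3.18×10⁻²)
(3s)^3 = 1.85×10⁻¹⁸ / (3.18×10⁻²) = 5.82×10⁻¹⁷
s = 1.29×10⁻⁶ M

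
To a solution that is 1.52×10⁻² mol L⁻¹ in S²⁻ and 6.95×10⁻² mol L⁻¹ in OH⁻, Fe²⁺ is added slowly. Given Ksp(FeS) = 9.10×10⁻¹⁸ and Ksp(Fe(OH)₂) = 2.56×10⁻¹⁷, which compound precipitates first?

FeS

A salt starts to precipitate once the ion product Q reaches its Ksp.
For FeS: [Fe²⁺] = (Ksp/[S²⁻]) = 5.99×10⁻¹⁶ mol L⁻¹
For Fe(OH)₂: [Fe²⁺] = (Ksp/[OH⁻]^2) = 5.30×10⁻¹⁵ mol L⁻¹
The smaller threshold [Fe²⁺] is reached first, so FeS precipitates first.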